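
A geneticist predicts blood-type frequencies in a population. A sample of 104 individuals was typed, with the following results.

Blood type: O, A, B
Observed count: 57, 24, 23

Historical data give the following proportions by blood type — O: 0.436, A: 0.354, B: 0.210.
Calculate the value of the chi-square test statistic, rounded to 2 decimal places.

7.52

Expected counts E_i = n·p_i: 104×0.436 = 45.344, 104×0.354 = 36.816, 104×0.210 = 21.84.
χ² = (57−45.344)²/45.344 + (24−36.816)²/36.816 + (23−21.84)²/21.84
   = 2.996 + 4.461 + 0.062
Sum = 7.52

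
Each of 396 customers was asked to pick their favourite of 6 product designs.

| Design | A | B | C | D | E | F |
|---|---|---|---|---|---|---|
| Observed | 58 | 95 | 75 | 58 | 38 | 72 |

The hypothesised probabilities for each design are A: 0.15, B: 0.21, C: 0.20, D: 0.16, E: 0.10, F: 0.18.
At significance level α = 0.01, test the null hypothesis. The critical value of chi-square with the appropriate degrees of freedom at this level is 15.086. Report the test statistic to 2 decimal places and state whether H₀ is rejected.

Expected counts E_i = n·p_i: 396×0.15 = 59.4, 396×0.21 = 83.16, 396×0.20 = 79.2, 396×0.16 = 63.36, 396×0.10 = 39.6, 396×0.18 = 71.28.
cat         O        E   (O−E)²/E
A          58     59.4      0.033
B          95    83.16      1.686
C          75     79.2      0.223
D          58    63.36      0.453
E          38     39.6      0.065
F          72    71.28      0.007
Sum = 2.47
df = 5. Since 2.47 < 15.086, we do not reject H₀.

2.47; do not reject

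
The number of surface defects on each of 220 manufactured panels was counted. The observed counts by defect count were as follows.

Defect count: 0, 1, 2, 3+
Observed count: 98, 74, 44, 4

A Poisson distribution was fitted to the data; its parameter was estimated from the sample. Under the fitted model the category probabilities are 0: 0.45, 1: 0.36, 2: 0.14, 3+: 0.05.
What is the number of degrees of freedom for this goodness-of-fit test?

2

There are k = 4 categories and 1 parameter estimated from the data, so df = 4 − 1 − 1 = 2.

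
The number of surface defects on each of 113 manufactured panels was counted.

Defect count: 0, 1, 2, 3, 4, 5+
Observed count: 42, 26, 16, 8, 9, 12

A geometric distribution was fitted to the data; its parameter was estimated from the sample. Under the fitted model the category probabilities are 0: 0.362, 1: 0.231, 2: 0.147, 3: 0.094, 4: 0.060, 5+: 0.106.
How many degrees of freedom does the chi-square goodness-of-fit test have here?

4

There are k = 6 categories and 1 parameter estimated from the data, so df = 6 − 1 − 1 = 4.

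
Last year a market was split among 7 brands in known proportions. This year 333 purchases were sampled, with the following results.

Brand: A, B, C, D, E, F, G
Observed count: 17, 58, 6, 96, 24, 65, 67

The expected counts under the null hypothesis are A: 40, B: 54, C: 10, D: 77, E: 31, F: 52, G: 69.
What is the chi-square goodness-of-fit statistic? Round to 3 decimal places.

24.698

A: (17 − 40)²/40 = 529/40 = 13.2250
B: (58 − 54)²/54 = 16/54 = 0.2963
C: (6 − 10)²/10 = 16/10 = 1.6000
D: (96 − 77)²/77 = 361/77 = 4.6883
E: (24 − 31)²/31 = 49/31 = 1.5806
F: (65 − 52)²/52 = 169/52 = 3.2500
G: (67 − 69)²/69 = 4/69 = 0.0580
Sum = 24.698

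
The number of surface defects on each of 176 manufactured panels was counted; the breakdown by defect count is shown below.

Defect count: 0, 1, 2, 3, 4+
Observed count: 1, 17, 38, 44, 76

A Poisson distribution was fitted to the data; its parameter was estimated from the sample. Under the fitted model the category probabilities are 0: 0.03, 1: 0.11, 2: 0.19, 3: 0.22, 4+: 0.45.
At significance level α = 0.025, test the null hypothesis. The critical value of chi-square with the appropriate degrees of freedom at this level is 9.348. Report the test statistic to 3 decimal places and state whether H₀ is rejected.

5.228; do not reject

Expected counts E_i = n·p_i: 176×0.03 = 5.28, 176×0.11 = 19.36, 176×0.19 = 33.44, 176×0.22 = 38.72, 176×0.45 = 79.2.
cat         O        E   (O−E)²/E
0           1     5.28     3.4694
1          17    19.36     0.2877
2          38    33.44     0.6218
3          44    38.72     0.7200
4+         76     79.2     0.1293
Sum = 5.228
df = 3. Since 5.228 < 9.348, we do not reject H₀.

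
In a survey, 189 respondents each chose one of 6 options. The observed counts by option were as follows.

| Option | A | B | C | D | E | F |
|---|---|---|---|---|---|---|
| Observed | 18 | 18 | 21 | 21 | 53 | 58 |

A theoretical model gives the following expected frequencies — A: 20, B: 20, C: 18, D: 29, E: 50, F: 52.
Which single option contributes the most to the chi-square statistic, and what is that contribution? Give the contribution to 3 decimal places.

χ² = (18−20)²/20 + (18−20)²/20 + (21−18)²/18 + (21−29)²/29 + (53−50)²/50 + (58−52)²/52
   = 0.2000 + 0.2000 + 0.5000 + 2.2069 + 0.1800 + 0.6923
The largest term is for D: 2.207.

D, 2.207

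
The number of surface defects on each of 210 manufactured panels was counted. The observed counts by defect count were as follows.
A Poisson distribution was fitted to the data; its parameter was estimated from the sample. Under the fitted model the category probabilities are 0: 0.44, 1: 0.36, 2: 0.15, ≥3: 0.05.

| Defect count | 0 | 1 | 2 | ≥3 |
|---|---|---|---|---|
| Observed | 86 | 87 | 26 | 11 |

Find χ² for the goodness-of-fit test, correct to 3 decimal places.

3.146

Expected counts E_i = n·p_i: 210×0.44 = 92.4, 210×0.36 = 75.6, 210×0.15 = 31.5, 210×0.05 = 10.5.
0: (86 − 92.4)²/92.4 = 40.96/92.4 = 0.4433
1: (87 − 75.6)²/75.6 = 129.96/75.6 = 1.7190
2: (26 − 31.5)²/31.5 = 30.25/31.5 = 0.9603
≥3: (11 − 10.5)²/10.5 = 0.25/10.5 = 0.0238
Sum = 3.146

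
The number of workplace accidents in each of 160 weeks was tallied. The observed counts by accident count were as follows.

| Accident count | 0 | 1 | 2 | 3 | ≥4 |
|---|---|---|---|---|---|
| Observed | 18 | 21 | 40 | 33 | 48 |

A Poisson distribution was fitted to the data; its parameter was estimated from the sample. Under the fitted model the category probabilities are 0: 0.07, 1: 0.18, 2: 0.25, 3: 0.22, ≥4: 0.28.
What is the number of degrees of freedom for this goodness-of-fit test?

There are k = 5 categories and 1 parameter estimated from the data, so df = 5 − 1 − 1 = 3.

3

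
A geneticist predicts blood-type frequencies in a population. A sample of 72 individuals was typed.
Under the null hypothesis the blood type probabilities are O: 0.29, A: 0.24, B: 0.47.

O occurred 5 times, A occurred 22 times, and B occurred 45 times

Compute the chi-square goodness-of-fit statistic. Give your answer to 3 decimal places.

Expected counts E_i = n·p_i: 72×0.29 = 20.88, 72×0.24 = 17.28, 72×0.47 = 33.84.
cat         O        E   (O−E)²/E
O           5    20.88    12.0773
A          22    17.28     1.2893
B          45    33.84     3.6804
Sum = 17.047

17.047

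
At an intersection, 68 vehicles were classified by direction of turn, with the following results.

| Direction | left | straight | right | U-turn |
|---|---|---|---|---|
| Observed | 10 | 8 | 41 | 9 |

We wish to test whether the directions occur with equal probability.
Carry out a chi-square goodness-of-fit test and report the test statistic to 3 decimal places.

45.294

Expected count for each of the 4 categories: 68/4 = 17.
left: (10 − 17)²/17 = 49/17 = 2.8824
straight: (8 − 17)²/17 = 81/17 = 4.7647
right: (41 − 17)²/17 = 576/17 = 33.8824
U-turn: (9 − 17)²/17 = 64/17 = 3.7647
Sum = 45.294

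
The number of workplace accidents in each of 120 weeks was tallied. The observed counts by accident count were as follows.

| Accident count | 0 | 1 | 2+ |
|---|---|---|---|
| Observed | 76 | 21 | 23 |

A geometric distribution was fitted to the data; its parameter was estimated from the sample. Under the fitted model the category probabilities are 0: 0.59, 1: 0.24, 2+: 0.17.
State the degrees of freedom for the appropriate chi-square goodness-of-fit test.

1

There are k = 3 categories and 1 parameter estimated from the data, so df = 3 − 1 − 1 = 1.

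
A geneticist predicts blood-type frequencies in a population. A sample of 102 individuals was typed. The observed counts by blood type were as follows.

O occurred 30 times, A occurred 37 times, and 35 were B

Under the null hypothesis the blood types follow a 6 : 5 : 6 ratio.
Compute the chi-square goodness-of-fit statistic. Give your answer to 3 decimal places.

2.661

Ratio total = 17. Expected counts: 102×6/17 = 36, 102×5/17 = 30, 102×6/17 = 36.
O: (30 − 36)²/36 = 36/36 = 1.0000
A: (37 − 30)²/30 = 49/30 = 1.6333
B: (35 − 36)²/36 = 1/36 = 0.0278
Sum = 2.661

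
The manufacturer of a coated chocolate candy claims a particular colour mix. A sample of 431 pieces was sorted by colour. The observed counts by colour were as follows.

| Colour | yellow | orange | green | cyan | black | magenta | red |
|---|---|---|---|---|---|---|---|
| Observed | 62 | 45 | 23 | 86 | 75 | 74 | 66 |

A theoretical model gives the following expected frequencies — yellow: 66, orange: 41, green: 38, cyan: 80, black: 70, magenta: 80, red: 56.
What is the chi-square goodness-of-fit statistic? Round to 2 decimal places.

9.60

χ² = (62−66)²/66 + (45−41)²/41 + (23−38)²/38 + (86−80)²/80 + (75−70)²/70 + (74−80)²/80 + (66−56)²/56
   = 0.242 + 0.390 + 5.921 + 0.450 + 0.357 + 0.450 + 1.786
Sum = 9.60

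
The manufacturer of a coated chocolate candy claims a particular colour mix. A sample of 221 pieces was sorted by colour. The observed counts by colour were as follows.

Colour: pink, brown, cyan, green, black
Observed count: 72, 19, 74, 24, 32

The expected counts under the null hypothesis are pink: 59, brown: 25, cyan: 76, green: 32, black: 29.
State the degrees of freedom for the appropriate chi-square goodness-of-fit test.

There are k = 5 categories and no parameters were estimated from the data, so df = 5 − 1 = 4.

4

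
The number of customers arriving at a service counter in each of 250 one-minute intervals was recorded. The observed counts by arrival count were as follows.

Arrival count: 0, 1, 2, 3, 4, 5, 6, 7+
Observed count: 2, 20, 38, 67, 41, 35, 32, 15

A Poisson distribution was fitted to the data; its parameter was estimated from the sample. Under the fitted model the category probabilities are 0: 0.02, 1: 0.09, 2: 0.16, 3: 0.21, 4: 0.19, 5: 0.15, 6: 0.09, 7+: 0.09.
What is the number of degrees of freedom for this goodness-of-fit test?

There are k = 8 categories and 1 parameter estimated from the data, so df = 8 − 1 − 1 = 6.

6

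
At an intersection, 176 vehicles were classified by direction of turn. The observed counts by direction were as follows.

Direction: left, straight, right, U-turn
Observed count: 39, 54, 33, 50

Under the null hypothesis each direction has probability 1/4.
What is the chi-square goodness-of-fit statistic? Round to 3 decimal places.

6.409

Under H₀ each category has probability 1/4, so each expected count is 176/4 = 44.
cat           O        E   (O−E)²/E
left         39       44     0.5682
straight     54       44     2.2727
right        33       44     2.7500
U-turn       50       44     0.8182
Sum = 6.409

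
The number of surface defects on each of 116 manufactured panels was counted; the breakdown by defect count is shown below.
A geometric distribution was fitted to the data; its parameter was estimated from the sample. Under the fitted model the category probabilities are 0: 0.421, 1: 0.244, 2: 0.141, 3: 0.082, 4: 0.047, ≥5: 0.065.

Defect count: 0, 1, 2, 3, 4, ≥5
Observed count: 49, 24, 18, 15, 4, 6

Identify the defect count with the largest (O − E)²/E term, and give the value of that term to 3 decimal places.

3, 3.166

Expected counts E_i = n·p_i: 116×0.421 = 48.836, 116×0.244 = 28.304, 116×0.141 = 16.356, 116×0.082 = 9.512, 116×0.047 = 5.452, 116×0.065 = 7.54.
χ² = (49−48.836)²/48.836 + (24−28.304)²/28.304 + (18−16.356)²/16.356 + (15−9.512)²/9.512 + (4−5.452)²/5.452 + (6−7.54)²/7.54
   = 0.0006 + 0.6545 + 0.1652 + 3.1663 + 0.3867 + 0.3145
The largest term is for 3: 3.166.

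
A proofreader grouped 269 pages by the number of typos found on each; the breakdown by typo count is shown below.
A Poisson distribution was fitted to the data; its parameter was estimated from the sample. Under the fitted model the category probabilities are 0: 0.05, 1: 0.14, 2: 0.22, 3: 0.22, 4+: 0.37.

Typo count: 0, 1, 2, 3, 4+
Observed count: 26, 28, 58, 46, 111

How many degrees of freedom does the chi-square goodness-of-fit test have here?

There are k = 5 categories and 1 parameter estimated from the data, so df = 5 − 1 − 1 = 3.

3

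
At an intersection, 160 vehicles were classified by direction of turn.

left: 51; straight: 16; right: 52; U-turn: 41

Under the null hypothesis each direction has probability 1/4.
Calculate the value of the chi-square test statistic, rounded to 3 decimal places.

21.050

Expected count for each of the 4 categories: 160/4 = 40.
left: (51 − 40)²/40 = 121/40 = 3.0250
straight: (16 − 40)²/40 = 576/40 = 14.4000
right: (52 − 40)²/40 = 144/40 = 3.6000
U-turn: (41 − 40)²/40 = 1/40 = 0.0250
Sum = 21.050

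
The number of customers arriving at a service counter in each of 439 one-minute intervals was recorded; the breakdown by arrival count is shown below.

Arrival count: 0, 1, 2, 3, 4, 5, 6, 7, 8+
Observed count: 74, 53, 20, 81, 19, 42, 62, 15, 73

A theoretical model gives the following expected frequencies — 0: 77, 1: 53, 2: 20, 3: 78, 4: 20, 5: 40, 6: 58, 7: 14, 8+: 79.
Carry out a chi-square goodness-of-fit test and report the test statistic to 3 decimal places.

χ² = (74−77)²/77 + (53−53)²/53 + (20−20)²/20 + (81−78)²/78 + (19−20)²/20 + (42−40)²/40 + (62−58)²/58 + (15−14)²/14 + (73−79)²/79
   = 0.1169 + 0.0000 + 0.0000 + 0.1154 + 0.0500 + 0.1000 + 0.2759 + 0.0714 + 0.4557
Sum = 1.185

1.185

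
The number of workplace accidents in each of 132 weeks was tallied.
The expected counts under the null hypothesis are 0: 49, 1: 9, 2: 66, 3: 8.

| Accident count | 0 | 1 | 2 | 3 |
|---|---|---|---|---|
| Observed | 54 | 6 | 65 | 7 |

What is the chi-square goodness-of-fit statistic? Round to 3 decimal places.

cat         O        E   (O−E)²/E
0          54       49     0.5102
1           6        9     1.0000
2          65       66     0.0152
3           7        8     0.1250
Sum = 1.650

1.650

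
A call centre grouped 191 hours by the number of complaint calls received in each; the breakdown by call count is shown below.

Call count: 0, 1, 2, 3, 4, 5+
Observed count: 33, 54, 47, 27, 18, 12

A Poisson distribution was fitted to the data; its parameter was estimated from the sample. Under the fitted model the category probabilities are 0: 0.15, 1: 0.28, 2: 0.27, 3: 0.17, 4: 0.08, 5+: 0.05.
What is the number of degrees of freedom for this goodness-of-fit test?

There are k = 6 categories and 1 parameter estimated from the data, so df = 6 − 1 − 1 = 4.

4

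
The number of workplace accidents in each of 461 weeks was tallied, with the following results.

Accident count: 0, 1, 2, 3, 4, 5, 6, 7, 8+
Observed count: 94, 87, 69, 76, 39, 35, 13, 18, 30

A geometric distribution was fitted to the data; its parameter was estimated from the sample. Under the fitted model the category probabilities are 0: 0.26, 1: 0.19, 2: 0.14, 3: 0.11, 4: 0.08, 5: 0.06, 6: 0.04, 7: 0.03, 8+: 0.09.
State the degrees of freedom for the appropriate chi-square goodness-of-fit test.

There are k = 9 categories and 1 parameter estimated from the data, so df = 9 − 1 − 1 = 7.

7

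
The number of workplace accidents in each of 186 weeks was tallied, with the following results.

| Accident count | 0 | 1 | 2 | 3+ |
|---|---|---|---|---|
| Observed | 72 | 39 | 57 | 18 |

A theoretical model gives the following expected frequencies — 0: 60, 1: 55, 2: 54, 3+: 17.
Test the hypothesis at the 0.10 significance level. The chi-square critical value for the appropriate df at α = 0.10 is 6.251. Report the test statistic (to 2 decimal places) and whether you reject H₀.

7.28; reject

χ² = (72−60)²/60 + (39−55)²/55 + (57−54)²/54 + (18−17)²/17
   = 2.400 + 4.655 + 0.167 + 0.059
Sum = 7.28
df = 3. Since 7.28 > 6.251, we reject H₀.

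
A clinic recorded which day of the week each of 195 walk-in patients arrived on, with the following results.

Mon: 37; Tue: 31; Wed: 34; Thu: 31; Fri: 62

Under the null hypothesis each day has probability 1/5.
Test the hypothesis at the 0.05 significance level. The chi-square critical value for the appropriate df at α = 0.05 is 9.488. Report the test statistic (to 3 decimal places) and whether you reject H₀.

Expected count for each of the 5 categories: 195/5 = 39.
χ² = (37−39)²/39 + (31−39)²/39 + (34−39)²/39 + (31−39)²/39 + (62−39)²/39
   = 0.1026 + 1.6410 + 0.6410 + 1.6410 + 13.5641
Sum = 17.590
df = 4. Since 17.590 > 9.488, we reject H₀.

17.590; reject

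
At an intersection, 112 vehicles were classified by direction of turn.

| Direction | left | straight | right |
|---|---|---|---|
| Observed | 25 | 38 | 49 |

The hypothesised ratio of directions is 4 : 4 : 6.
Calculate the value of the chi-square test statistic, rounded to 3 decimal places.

Ratio total = 14. Expected counts: 112×4/14 = 32, 112×4/14 = 32, 112×6/14 = 48.
left: (25 − 32)²/32 = 49/32 = 1.5313
straight: (38 − 32)²/32 = 36/32 = 1.1250
right: (49 − 48)²/48 = 1/48 = 0.0208
Sum = 2.677

2.677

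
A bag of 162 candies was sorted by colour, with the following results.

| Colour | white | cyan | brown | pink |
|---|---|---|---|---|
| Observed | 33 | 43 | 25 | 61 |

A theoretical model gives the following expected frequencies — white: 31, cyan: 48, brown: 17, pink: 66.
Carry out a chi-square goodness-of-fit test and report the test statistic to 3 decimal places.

χ² = (33−31)²/31 + (43−48)²/48 + (25−17)²/17 + (61−66)²/66
   = 0.1290 + 0.5208 + 3.7647 + 0.3788
Sum = 4.793

4.793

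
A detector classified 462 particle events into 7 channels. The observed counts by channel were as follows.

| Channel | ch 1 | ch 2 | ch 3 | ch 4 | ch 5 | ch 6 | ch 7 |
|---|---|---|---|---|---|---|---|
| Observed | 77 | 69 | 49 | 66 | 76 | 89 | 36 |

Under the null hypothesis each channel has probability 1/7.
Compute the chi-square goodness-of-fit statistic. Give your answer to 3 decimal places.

Expected count for each of the 7 categories: 462/7 = 66.
χ² = (77−66)²/66 + (69−66)²/66 + (49−66)²/66 + (66−66)²/66 + (76−66)²/66 + (89−66)²/66 + (36−66)²/66
   = 1.8333 + 0.1364 + 4.3788 + 0.0000 + 1.5152 + 8.0152 + 13.6364
Sum = 29.515

29.515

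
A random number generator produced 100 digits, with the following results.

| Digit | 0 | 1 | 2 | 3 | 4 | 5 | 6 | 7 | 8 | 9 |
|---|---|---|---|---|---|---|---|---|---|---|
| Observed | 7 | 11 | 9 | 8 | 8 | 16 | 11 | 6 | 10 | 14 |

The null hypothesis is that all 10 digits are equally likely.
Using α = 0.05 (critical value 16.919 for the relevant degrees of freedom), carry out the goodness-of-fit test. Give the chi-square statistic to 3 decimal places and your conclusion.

Expected count for each of the 10 categories: 100/10 = 10.
0: (7 − 10)²/10 = 9/10 = 0.9000
1: (11 − 10)²/10 = 1/10 = 0.1000
2: (9 − 10)²/10 = 1/10 = 0.1000
3: (8 − 10)²/10 = 4/10 = 0.4000
4: (8 − 10)²/10 = 4/10 = 0.4000
5: (16 − 10)²/10 = 36/10 = 3.6000
6: (11 − 10)²/10 = 1/10 = 0.1000
7: (6 − 10)²/10 = 16/10 = 1.6000
8: (10 − 10)²/10 = 0/10 = 0.0000
9: (14 − 10)²/10 = 16/10 = 1.6000
Sum = 8.800
df = 9. Since 8.800 < 16.919, we do not reject H₀.

8.800; do not reject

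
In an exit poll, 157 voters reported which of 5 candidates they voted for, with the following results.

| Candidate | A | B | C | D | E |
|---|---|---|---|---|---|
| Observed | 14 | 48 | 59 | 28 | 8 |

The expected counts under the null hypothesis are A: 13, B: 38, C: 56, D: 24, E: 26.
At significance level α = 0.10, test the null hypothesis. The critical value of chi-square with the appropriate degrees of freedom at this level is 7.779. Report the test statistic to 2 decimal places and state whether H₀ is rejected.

16.00; reject

χ² = (14−13)²/13 + (48−38)²/38 + (59−56)²/56 + (28−24)²/24 + (8−26)²/26
   = 0.077 + 2.632 + 0.161 + 0.667 + 12.462
Sum = 16.00
df = 4. Since 16.00 > 7.779, we reject H₀.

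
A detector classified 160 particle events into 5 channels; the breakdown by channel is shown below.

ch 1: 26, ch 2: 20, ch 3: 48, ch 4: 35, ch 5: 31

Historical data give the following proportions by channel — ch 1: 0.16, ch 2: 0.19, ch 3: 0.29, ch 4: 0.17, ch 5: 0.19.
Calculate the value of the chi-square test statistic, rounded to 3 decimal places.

5.868

Expected counts E_i = n·p_i: 160×0.16 = 25.6, 160×0.19 = 30.4, 160×0.29 = 46.4, 160×0.17 = 27.2, 160×0.19 = 30.4.
ch 1: (26 − 25.6)²/25.6 = 0.16/25.6 = 0.0063
ch 2: (20 − 30.4)²/30.4 = 108.16/30.4 = 3.5579
ch 3: (48 − 46.4)²/46.4 = 2.56/46.4 = 0.0552
ch 4: (35 − 27.2)²/27.2 = 60.84/27.2 = 2.2368
ch 5: (31 − 30.4)²/30.4 = 0.36/30.4 = 0.0118
Sum = 5.868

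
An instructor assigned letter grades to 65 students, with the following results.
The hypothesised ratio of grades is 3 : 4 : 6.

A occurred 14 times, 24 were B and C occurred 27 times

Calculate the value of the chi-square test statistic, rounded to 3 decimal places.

1.167

Ratio total = 13. Expected counts: 65×3/13 = 15, 65×4/13 = 20, 65×6/13 = 30.
χ² = (14−15)²/15 + (24−20)²/20 + (27−30)²/30
   = 0.0667 + 0.8000 + 0.3000
Sum = 1.167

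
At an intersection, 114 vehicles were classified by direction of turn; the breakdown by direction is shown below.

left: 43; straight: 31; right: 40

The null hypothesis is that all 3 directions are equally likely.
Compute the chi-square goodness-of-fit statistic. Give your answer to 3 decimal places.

2.053

Expected count for each of the 3 categories: 114/3 = 38.
χ² = (43−38)²/38 + (31−38)²/38 + (40−38)²/38
   = 0.6579 + 1.2895 + 0.1053
Sum = 2.053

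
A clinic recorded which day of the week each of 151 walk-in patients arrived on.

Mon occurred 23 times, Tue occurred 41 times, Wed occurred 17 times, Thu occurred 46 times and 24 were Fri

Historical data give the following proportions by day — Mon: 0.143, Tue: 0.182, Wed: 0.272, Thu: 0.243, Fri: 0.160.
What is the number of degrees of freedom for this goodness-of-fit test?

There are k = 5 categories and no parameters were estimated from the data, so df = 5 − 1 = 4.

4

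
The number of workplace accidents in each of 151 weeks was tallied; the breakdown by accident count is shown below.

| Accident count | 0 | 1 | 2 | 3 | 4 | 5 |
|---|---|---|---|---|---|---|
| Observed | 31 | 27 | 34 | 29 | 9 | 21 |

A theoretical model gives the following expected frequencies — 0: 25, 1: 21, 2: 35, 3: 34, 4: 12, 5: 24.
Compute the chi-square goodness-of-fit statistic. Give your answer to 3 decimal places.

χ² = (31−25)²/25 + (27−21)²/21 + (34−35)²/35 + (29−34)²/34 + (9−12)²/12 + (21−24)²/24
   = 1.4400 + 1.7143 + 0.0286 + 0.7353 + 0.7500 + 0.3750
Sum = 5.043

5.043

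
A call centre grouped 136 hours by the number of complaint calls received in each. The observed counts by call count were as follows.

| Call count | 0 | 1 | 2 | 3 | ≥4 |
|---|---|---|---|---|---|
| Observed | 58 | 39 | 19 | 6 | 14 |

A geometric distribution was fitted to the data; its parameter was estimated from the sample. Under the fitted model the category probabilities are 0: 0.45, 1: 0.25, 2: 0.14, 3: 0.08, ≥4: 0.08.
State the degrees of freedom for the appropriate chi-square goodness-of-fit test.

There are k = 5 categories and 1 parameter estimated from the data, so df = 5 − 1 − 1 = 3.

3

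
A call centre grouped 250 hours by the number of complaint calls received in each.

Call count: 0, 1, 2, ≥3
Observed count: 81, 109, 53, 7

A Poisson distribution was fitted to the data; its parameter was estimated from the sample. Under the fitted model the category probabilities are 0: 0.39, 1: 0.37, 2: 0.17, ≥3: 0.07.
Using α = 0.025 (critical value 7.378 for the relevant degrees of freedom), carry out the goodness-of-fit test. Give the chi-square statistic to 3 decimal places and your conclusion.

Expected counts E_i = n·p_i: 250×0.39 = 97.5, 250×0.37 = 92.5, 250×0.17 = 42.5, 250×0.07 = 17.5.
χ² = (81−97.5)²/97.5 + (109−92.5)²/92.5 + (53−42.5)²/42.5 + (7−17.5)²/17.5
   = 2.7923 + 2.9432 + 2.5941 + 6.3000
Sum = 14.630
df = 2. Since 14.630 > 7.378, we reject H₀.

14.630; reject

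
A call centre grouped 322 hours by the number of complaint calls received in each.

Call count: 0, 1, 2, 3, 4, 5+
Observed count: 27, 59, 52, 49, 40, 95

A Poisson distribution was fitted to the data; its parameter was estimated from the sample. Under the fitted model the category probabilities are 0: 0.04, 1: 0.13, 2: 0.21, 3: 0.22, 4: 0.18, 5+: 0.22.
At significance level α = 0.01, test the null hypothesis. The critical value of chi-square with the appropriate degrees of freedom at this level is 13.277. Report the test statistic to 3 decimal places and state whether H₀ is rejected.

46.644; reject

Expected counts E_i = n·p_i: 322×0.04 = 12.88, 322×0.13 = 41.86, 322×0.21 = 67.62, 322×0.22 = 70.84, 322×0.18 = 57.96, 322×0.22 = 70.84.
χ² = (27−12.88)²/12.88 + (59−41.86)²/41.86 + (52−67.62)²/67.62 + (49−70.84)²/70.84 + (40−57.96)²/57.96 + (95−70.84)²/70.84
   = 15.4794 + 7.0181 + 3.6082 + 6.7333 + 5.5652 + 8.2398
Sum = 46.644
df = 4. Since 46.644 > 13.277, we reject H₀.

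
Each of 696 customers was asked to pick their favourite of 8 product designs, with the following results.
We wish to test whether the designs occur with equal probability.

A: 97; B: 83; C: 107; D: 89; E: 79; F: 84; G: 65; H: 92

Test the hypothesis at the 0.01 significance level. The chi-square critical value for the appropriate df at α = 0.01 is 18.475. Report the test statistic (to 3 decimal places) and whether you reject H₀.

Under H₀ each category has probability 1/8, so each expected count is 696/8 = 87.
cat         O        E   (O−E)²/E
A          97       87     1.1494
B          83       87     0.1839
C         107       87     4.5977
D          89       87     0.0460
E          79       87     0.7356
F          84       87     0.1034
G          65       87     5.5632
H          92       87     0.2874
Sum = 12.667
df = 7. Since 12.667 < 18.475, we do not reject H₀.

12.667; do not reject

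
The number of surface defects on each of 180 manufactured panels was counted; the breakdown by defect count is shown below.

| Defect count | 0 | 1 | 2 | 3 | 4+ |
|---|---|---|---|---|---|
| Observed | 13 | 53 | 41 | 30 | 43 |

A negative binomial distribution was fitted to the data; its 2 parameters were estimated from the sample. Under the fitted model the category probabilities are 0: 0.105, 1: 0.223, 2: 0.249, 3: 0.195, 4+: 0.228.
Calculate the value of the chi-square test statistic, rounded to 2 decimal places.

Expected counts E_i = n·p_i: 180×0.105 = 18.9, 180×0.223 = 40.14, 180×0.249 = 44.82, 180×0.195 = 35.1, 180×0.228 = 41.04.
cat         O        E   (O−E)²/E
0          13     18.9      1.842
1          53    40.14      4.120
2          41    44.82      0.326
3          30     35.1      0.741
4+         43    41.04      0.094
Sum = 7.12

7.12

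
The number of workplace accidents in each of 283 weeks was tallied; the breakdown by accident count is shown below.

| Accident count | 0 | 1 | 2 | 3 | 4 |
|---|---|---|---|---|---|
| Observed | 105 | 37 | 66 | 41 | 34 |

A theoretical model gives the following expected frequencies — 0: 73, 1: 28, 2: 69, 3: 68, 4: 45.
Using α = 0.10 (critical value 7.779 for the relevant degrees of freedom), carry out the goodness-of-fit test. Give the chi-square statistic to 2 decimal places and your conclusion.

χ² = (105−73)²/73 + (37−28)²/28 + (66−69)²/69 + (41−68)²/68 + (34−45)²/45
   = 14.027 + 2.893 + 0.130 + 10.721 + 2.689
Sum = 30.46
df = 4. Since 30.46 > 7.779, we reject H₀.

30.46; reject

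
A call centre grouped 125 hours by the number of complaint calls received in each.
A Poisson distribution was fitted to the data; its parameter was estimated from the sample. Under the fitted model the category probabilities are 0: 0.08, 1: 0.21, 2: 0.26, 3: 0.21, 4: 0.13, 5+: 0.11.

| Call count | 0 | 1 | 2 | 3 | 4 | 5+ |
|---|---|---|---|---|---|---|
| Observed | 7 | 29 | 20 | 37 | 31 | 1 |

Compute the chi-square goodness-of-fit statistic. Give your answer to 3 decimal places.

Expected counts E_i = n·p_i: 125×0.08 = 10, 125×0.21 = 26.25, 125×0.26 = 32.5, 125×0.21 = 26.25, 125×0.13 = 16.25, 125×0.11 = 13.75.
0: (7 − 10)²/10 = 9/10 = 0.9000
1: (29 − 26.25)²/26.25 = 7.5625/26.25 = 0.2881
2: (20 − 32.5)²/32.5 = 156.25/32.5 = 4.8077
3: (37 − 26.25)²/26.25 = 115.5625/26.25 = 4.4024
4: (31 − 16.25)²/16.25 = 217.5625/16.25 = 13.3885
5+: (1 − 13.75)²/13.75 = 162.5625/13.75 = 11.8227
Sum = 35.609

35.609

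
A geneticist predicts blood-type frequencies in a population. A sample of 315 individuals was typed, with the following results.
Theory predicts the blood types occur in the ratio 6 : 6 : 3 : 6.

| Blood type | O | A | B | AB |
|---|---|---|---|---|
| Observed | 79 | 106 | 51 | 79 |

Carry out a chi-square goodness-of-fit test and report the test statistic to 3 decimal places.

Ratio total = 21. Expected counts: 315×6/21 = 90, 315×6/21 = 90, 315×3/21 = 45, 315×6/21 = 90.
cat         O        E   (O−E)²/E
O          79       90     1.3444
A         106       90     2.8444
B          51       45     0.8000
AB         79       90     1.3444
Sum = 6.333

6.333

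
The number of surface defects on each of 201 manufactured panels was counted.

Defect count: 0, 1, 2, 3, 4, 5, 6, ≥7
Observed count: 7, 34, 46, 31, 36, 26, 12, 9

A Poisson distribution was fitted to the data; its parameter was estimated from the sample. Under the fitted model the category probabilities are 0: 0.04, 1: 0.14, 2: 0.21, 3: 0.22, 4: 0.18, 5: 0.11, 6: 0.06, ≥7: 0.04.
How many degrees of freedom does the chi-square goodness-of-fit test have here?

6

There are k = 8 categories and 1 parameter estimated from the data, so df = 8 − 1 − 1 = 6.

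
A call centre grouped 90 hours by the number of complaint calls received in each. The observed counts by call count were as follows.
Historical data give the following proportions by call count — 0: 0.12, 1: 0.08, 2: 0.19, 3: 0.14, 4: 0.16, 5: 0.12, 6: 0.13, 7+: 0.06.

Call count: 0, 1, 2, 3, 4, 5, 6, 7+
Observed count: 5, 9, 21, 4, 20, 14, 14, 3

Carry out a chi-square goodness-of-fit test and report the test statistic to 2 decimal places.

14.97

Expected counts E_i = n·p_i: 90×0.12 = 10.8, 90×0.08 = 7.2, 90×0.19 = 17.1, 90×0.14 = 12.6, 90×0.16 = 14.4, 90×0.12 = 10.8, 90×0.13 = 11.7, 90×0.06 = 5.4.
cat         O        E   (O−E)²/E
0           5     10.8      3.115
1           9      7.2      0.450
2          21     17.1      0.889
3           4     12.6      5.870
4          20     14.4      2.178
5          14     10.8      0.948
6          14     11.7      0.452
7+          3      5.4      1.067
Sum = 14.97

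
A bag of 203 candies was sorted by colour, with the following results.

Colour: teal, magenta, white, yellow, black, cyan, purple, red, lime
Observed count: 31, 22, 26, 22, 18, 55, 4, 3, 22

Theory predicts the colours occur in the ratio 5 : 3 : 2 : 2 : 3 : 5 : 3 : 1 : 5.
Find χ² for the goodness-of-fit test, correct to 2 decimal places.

48.10

Ratio total = 29. Expected counts: 203×5/29 = 35, 203×3/29 = 21, 203×2/29 = 14, 203×2/29 = 14, 203×3/29 = 21, 203×5/29 = 35, 203×3/29 = 21, 203×1/29 = 7, 203×5/29 = 35.
teal: (31 − 35)²/35 = 16/35 = 0.457
magenta: (22 − 21)²/21 = 1/21 = 0.048
white: (26 − 14)²/14 = 144/14 = 10.286
yellow: (22 − 14)²/14 = 64/14 = 4.571
black: (18 − 21)²/21 = 9/21 = 0.429
cyan: (55 − 35)²/35 = 400/35 = 11.429
purple: (4 − 21)²/21 = 289/21 = 13.762
red: (3 − 7)²/7 = 16/7 = 2.286
lime: (22 − 35)²/35 = 169/35 = 4.829
Sum = 48.10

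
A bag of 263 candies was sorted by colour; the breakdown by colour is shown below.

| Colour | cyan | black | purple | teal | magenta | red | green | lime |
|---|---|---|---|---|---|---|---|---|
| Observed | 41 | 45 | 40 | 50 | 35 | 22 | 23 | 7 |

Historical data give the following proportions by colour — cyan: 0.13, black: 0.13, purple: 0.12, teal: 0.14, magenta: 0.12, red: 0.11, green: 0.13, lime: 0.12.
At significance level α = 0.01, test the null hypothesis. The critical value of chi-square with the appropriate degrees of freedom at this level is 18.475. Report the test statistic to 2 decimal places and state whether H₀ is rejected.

Expected counts E_i = n·p_i: 263×0.13 = 34.19, 263×0.13 = 34.19, 263×0.12 = 31.56, 263×0.14 = 36.82, 263×0.12 = 31.56, 263×0.11 = 28.93, 263×0.13 = 34.19, 263×0.12 = 31.56.
χ² = (41−34.19)²/34.19 + (45−34.19)²/34.19 + (40−31.56)²/31.56 + (50−36.82)²/36.82 + (35−31.56)²/31.56 + (22−28.93)²/28.93 + (23−34.19)²/34.19 + (7−31.56)²/31.56
   = 1.356 + 3.418 + 2.257 + 4.718 + 0.375 + 1.660 + 3.662 + 19.113
Sum = 36.56
df = 7. Since 36.56 > 18.475, we reject H₀.

36.56; reject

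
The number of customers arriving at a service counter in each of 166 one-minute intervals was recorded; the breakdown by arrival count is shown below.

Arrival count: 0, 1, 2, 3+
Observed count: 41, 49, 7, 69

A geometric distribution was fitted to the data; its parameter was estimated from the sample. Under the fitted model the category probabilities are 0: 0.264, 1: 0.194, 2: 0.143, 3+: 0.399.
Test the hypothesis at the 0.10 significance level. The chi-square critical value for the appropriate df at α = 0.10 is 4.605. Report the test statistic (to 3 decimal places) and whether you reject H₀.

Expected counts E_i = n·p_i: 166×0.264 = 43.824, 166×0.194 = 32.204, 166×0.143 = 23.738, 166×0.399 = 66.234.
0: (41 − 43.824)²/43.824 = 7.974976/43.824 = 0.1820
1: (49 − 32.204)²/32.204 = 282.105616/32.204 = 8.7600
2: (7 − 23.738)²/23.738 = 280.160644/23.738 = 11.8022
3+: (69 − 66.234)²/66.234 = 7.650756/66.234 = 0.1155
Sum = 20.860
df = 2. Since 20.860 > 4.605, we reject H₀.

20.860; reject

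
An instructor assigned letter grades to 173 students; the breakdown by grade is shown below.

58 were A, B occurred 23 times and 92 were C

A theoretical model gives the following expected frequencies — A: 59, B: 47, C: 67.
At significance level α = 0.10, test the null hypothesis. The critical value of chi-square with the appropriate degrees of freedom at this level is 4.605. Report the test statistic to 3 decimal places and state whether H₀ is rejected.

21.601; reject

cat         O        E   (O−E)²/E
A          58       59     0.0169
B          23       47    12.2553
C          92       67     9.3284
Sum = 21.601
df = 2. Since 21.601 > 4.605, we reject H₀.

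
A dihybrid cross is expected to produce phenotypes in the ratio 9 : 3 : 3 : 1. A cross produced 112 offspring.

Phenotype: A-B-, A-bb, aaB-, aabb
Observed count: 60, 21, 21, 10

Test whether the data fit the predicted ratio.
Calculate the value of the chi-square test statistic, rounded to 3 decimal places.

1.429

Ratio total = 16. Expected counts: 112×9/16 = 63, 112×3/16 = 21, 112×3/16 = 21, 112×1/16 = 7.
χ² = (60−63)²/63 + (21−21)²/21 + (21−21)²/21 + (10−7)²/7
   = 0.1429 + 0.0000 + 0.0000 + 1.2857
Sum = 1.429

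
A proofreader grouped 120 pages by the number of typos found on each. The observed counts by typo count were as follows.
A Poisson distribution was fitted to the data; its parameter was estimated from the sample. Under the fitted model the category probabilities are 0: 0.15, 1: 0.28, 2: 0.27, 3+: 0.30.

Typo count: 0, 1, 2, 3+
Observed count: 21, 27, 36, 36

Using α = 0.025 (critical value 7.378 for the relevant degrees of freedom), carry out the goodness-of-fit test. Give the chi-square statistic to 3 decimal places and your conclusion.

Expected counts E_i = n·p_i: 120×0.15 = 18, 120×0.28 = 33.6, 120×0.27 = 32.4, 120×0.30 = 36.
0: (21 − 18)²/18 = 9/18 = 0.5000
1: (27 − 33.6)²/33.6 = 43.56/33.6 = 1.2964
2: (36 − 32.4)²/32.4 = 12.96/32.4 = 0.4000
3+: (36 − 36)²/36 = 0/36 = 0.0000
Sum = 2.196
df = 2. Since 2.196 < 7.378, we do not reject H₀.

2.196; do not reject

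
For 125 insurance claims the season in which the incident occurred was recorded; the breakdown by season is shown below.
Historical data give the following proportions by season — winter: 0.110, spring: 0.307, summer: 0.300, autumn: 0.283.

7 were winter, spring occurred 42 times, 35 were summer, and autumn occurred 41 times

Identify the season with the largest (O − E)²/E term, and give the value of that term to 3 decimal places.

winter, 3.314

Expected counts E_i = n·p_i: 125×0.110 = 13.75, 125×0.307 = 38.375, 125×0.300 = 37.5, 125×0.283 = 35.375.
χ² = (7−13.75)²/13.75 + (42−38.375)²/38.375 + (35−37.5)²/37.5 + (41−35.375)²/35.375
   = 3.3136 + 0.3424 + 0.1667 + 0.8944
The largest term is for winter: 3.314.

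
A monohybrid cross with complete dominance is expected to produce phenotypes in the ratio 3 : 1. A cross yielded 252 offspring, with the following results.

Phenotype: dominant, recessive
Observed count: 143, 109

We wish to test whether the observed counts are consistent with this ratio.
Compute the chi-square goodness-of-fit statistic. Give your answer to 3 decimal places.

Ratio total = 4. Expected counts: 252×3/4 = 189, 252×1/4 = 63.
cat            O        E   (O−E)²/E
dominant     143      189    11.1958
recessive    109       63    33.5873
Sum = 44.783

44.783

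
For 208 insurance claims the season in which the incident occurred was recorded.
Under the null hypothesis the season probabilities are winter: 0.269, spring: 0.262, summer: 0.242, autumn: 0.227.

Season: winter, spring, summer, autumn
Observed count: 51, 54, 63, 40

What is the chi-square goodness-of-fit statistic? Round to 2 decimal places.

4.73

Expected counts E_i = n·p_i: 208×0.269 = 55.952, 208×0.262 = 54.496, 208×0.242 = 50.336, 208×0.227 = 47.216.
χ² = (51−55.952)²/55.952 + (54−54.496)²/54.496 + (63−50.336)²/50.336 + (40−47.216)²/47.216
   = 0.438 + 0.005 + 3.186 + 1.103
Sum = 4.73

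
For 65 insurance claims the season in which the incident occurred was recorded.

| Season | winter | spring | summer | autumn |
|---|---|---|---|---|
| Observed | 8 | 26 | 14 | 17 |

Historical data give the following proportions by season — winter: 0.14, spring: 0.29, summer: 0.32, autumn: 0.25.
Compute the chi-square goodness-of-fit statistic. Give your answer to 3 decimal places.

5.103

Expected counts E_i = n·p_i: 65×0.14 = 9.1, 65×0.29 = 18.85, 65×0.32 = 20.8, 65×0.25 = 16.25.
cat         O        E   (O−E)²/E
winter      8      9.1     0.1330
spring     26    18.85     2.7121
summer     14     20.8     2.2231
autumn     17    16.25     0.0346
Sum = 5.103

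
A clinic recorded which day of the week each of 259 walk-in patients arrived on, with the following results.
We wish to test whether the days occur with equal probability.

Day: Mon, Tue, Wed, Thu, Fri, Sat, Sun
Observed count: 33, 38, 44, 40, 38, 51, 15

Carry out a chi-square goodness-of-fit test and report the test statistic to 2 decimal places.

20.43

Under H₀ each category has probability 1/7, so each expected count is 259/7 = 37.
Mon: (33 − 37)²/37 = 16/37 = 0.432
Tue: (38 − 37)²/37 = 1/37 = 0.027
Wed: (44 − 37)²/37 = 49/37 = 1.324
Thu: (40 − 37)²/37 = 9/37 = 0.243
Fri: (38 − 37)²/37 = 1/37 = 0.027
Sat: (51 − 37)²/37 = 196/37 = 5.297
Sun: (15 − 37)²/37 = 484/37 = 13.081
Sum = 20.43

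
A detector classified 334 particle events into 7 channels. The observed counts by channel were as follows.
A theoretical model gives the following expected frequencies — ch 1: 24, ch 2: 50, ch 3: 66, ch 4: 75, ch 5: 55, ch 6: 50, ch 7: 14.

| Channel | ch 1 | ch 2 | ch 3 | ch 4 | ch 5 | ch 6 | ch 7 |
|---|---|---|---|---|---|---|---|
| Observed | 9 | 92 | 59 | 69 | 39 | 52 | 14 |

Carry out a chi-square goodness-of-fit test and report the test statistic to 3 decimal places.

χ² = (9−24)²/24 + (92−50)²/50 + (59−66)²/66 + (69−75)²/75 + (39−55)²/55 + (52−50)²/50 + (14−14)²/14
   = 9.3750 + 35.2800 + 0.7424 + 0.4800 + 4.6545 + 0.0800 + 0.0000
Sum = 50.612

50.612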